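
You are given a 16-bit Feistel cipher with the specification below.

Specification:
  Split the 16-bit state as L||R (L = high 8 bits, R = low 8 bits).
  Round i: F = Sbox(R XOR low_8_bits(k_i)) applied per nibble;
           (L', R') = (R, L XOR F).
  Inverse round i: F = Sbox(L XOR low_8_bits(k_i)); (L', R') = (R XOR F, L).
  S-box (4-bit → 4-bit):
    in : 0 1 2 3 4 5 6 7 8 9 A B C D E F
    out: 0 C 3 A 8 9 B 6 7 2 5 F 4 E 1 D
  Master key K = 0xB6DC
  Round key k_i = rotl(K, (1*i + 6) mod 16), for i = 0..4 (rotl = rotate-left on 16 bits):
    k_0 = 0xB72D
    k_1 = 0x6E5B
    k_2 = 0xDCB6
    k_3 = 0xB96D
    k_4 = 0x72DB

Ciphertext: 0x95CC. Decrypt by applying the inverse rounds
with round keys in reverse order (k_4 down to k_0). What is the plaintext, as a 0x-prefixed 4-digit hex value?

s_0 = ciphertext = 0x95CC
s_1 = InvRound(s_0, k_4) = 0x4D95
s_2 = InvRound(s_1, k_3) = 0xA54D
s_3 = InvRound(s_2, k_2) = 0x87A5
s_4 = InvRound(s_3, k_1) = 0x4187
s_5 = InvRound(s_4, k_0) = 0x3341

0x3341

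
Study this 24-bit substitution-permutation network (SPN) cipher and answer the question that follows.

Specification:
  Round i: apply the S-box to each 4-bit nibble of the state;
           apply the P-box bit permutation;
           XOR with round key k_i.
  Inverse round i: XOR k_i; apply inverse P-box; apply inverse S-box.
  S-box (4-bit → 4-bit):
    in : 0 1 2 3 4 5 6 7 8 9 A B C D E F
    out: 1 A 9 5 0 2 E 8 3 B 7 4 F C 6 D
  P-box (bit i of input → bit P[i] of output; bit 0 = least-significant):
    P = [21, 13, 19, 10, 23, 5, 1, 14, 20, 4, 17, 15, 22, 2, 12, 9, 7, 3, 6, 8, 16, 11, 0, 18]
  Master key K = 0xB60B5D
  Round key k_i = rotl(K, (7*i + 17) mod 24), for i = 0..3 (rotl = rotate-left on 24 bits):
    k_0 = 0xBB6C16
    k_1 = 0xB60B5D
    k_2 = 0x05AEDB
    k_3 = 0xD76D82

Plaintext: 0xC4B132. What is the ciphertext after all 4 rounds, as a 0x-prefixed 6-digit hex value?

s_0 = plaintext = 0xC4B132
s_1 = Round(s_0, k_0) = 0x1EF005
s_2 = Round(s_1, k_1) = 0x623115
s_3 = Round(s_2, k_2) = 0x41576A
s_4 = Round(s_3, k_3) = 0xFF8CAC

0xFF8CAC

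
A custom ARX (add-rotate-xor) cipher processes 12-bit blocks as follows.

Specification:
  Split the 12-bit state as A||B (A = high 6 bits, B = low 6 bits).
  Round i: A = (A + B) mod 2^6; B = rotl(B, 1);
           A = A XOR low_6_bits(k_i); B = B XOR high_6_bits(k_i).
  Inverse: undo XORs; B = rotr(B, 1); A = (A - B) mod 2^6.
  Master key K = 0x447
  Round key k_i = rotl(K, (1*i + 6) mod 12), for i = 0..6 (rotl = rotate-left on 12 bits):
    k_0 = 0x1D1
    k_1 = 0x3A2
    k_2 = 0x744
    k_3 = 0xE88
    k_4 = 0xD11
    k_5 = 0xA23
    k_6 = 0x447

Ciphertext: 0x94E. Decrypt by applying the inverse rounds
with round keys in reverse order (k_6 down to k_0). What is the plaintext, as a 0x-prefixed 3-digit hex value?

s_0 = ciphertext = 0x94E
s_1 = InvRound(s_0, k_6) = 0xCEF
s_2 = InvRound(s_1, k_5) = 0xB63
s_3 = InvRound(s_2, k_4) = 0x46B
s_4 = InvRound(s_3, k_3) = 0xC68
s_5 = InvRound(s_4, k_2) = 0xEFA
s_6 = InvRound(s_5, k_1) = 0xFDA
s_7 = InvRound(s_6, k_0) = 0x02E

0x02E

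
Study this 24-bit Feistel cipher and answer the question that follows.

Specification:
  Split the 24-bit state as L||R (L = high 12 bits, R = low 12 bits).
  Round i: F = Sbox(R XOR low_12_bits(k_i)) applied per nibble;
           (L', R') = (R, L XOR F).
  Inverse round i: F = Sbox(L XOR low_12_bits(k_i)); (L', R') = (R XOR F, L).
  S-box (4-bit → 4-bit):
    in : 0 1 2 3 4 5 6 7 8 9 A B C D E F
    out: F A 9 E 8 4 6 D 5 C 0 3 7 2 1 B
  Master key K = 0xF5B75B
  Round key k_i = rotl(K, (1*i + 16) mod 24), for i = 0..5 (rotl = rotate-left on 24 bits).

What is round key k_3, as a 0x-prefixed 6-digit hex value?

K = 0xF5B75B
k_0 = rotl(K, (1*0+16) mod 24) = rotl(K, 16) = 0x5BF5B7
k_1 = rotl(K, (1*1+16) mod 24) = rotl(K, 17) = 0xB7EB6E
k_2 = rotl(K, (1*2+16) mod 24) = rotl(K, 18) = 0x6FD6DD
k_3 = rotl(K, (1*3+16) mod 24) = rotl(K, 19) = 0xDFADBA

0xDFADBA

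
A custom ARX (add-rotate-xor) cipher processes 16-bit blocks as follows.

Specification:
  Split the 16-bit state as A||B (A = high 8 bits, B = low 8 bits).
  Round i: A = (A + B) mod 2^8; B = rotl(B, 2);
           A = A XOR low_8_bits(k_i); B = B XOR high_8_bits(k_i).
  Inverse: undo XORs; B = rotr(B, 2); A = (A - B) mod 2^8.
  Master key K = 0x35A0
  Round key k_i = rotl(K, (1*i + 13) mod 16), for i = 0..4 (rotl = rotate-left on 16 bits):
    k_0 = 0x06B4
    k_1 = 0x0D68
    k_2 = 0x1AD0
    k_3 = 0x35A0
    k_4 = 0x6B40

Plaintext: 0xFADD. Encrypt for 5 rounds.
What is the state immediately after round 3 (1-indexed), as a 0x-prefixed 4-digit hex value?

s_0 = plaintext = 0xFADD
s_1 = Round(s_0, k_0) = 0x6371
s_2 = Round(s_1, k_1) = 0xBCC8
s_3 = Round(s_2, k_2) = 0x5439
s_4 = Round(s_3, k_3) = 0x2DD1
s_5 = Round(s_4, k_4) = 0xBE2C

0x5439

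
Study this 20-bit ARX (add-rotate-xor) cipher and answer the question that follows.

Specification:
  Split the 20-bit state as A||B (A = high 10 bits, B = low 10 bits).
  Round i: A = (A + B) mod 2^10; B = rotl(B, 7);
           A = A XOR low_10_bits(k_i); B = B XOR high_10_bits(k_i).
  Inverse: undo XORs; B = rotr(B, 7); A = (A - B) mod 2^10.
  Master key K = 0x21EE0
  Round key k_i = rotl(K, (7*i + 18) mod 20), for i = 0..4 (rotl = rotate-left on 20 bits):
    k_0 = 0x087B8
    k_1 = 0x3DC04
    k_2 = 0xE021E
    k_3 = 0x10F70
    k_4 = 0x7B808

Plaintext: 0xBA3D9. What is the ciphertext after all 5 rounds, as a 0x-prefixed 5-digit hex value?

0x95BB0

s_0 = plaintext = 0xBA3D9
s_1 = Round(s_0, k_0) = 0x5E4DA
s_2 = Round(s_1, k_1) = 0x95DEC
s_3 = Round(s_2, k_2) = 0x975BD
s_4 = Round(s_3, k_3) = 0xDAAF4
s_5 = Round(s_4, k_4) = 0x95BB0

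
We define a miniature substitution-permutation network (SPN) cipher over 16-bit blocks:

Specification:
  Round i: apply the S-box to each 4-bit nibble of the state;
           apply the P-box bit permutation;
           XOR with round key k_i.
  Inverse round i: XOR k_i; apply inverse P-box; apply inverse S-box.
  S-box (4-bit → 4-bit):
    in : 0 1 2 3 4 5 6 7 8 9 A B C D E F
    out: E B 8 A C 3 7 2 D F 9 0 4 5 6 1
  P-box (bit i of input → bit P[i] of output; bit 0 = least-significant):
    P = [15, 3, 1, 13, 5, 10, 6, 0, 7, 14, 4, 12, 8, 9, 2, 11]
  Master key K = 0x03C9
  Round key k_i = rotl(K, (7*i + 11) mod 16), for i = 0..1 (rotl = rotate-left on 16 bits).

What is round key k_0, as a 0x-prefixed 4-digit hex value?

0x481E

K = 0x03C9
k_0 = rotl(K, (7*0+11) mod 16) = rotl(K, 11) = 0x481E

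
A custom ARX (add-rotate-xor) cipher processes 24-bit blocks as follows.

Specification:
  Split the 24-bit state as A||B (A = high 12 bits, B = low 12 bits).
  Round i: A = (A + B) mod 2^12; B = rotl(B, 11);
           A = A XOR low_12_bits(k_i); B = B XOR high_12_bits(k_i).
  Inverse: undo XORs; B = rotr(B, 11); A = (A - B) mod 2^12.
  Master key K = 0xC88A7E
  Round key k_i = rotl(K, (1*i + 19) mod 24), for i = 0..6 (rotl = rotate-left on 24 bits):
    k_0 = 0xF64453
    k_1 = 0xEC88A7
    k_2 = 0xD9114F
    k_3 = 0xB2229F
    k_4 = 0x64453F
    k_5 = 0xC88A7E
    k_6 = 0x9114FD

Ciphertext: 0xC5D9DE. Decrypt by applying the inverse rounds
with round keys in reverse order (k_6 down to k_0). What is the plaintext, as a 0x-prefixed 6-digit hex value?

0xA0C677

s_0 = ciphertext = 0xC5D9DE
s_1 = InvRound(s_0, k_6) = 0x70219E
s_2 = InvRound(s_1, k_5) = 0x34FA2D
s_3 = InvRound(s_2, k_4) = 0xD9D8D3
s_4 = InvRound(s_3, k_3) = 0x7207E2
s_5 = InvRound(s_4, k_2) = 0x1884E7
s_6 = InvRound(s_5, k_1) = 0x4D045F
s_7 = InvRound(s_6, k_0) = 0xA0C677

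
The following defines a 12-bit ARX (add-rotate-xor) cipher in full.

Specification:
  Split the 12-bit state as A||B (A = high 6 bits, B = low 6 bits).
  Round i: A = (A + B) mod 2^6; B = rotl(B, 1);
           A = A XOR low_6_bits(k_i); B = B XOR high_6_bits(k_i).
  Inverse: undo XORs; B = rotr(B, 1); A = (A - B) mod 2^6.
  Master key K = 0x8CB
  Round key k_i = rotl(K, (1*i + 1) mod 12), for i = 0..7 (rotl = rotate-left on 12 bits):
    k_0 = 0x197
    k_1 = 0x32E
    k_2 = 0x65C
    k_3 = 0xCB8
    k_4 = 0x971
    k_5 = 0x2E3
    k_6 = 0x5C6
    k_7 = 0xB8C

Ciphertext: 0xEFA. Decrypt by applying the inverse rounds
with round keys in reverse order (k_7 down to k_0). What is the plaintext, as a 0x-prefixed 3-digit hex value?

s_0 = ciphertext = 0xEFA
s_1 = InvRound(s_0, k_7) = 0xB4A
s_2 = InvRound(s_1, k_6) = 0xF6E
s_3 = InvRound(s_2, k_5) = 0xB32
s_4 = InvRound(s_3, k_4) = 0xCAB
s_5 = InvRound(s_4, k_3) = 0x7AC
s_6 = InvRound(s_5, k_2) = 0x23A
s_7 = InvRound(s_6, k_1) = 0x2DB
s_8 = InvRound(s_7, k_0) = 0xBAE

0xBAE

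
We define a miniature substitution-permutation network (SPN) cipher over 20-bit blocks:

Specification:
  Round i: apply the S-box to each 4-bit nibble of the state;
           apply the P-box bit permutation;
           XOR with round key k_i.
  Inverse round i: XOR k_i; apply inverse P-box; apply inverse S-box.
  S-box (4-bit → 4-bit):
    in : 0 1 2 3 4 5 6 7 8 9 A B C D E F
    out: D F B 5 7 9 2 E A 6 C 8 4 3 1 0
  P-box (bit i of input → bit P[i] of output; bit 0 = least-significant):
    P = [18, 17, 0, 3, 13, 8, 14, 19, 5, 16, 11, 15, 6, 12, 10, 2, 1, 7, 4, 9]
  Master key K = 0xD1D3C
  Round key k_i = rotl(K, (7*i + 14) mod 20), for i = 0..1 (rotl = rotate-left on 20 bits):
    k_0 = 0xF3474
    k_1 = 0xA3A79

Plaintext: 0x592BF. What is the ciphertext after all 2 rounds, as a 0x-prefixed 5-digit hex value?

0x19EDD

s_0 = plaintext = 0x592BF
s_1 = Round(s_0, k_0) = 0x6A256
s_2 = Round(s_1, k_1) = 0x19EDD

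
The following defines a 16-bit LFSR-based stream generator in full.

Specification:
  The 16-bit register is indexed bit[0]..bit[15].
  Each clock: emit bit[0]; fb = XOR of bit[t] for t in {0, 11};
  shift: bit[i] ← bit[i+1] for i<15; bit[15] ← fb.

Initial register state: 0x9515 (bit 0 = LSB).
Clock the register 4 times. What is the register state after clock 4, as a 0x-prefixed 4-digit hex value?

reg_0 = 0x9515
clock 1: out=1, reg = 0xCA8A
clock 2: out=0, reg = 0xE545
clock 3: out=1, reg = 0xF2A2
clock 4: out=0, reg = 0x7951

0x7951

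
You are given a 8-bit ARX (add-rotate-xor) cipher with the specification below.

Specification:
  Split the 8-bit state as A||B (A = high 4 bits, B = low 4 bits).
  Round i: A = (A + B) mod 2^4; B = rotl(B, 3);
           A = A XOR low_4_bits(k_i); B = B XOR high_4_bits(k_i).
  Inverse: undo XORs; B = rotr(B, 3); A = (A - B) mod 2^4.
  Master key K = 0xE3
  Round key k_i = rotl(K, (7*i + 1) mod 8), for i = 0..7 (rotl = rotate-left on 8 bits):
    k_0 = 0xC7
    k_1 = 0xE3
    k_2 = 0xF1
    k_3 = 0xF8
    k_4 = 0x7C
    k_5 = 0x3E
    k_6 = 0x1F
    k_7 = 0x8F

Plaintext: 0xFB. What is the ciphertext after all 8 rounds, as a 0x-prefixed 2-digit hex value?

s_0 = plaintext = 0xFB
s_1 = Round(s_0, k_0) = 0xD1
s_2 = Round(s_1, k_1) = 0xD6
s_3 = Round(s_2, k_2) = 0x2C
s_4 = Round(s_3, k_3) = 0x69
s_5 = Round(s_4, k_4) = 0x3B
s_6 = Round(s_5, k_5) = 0x0E
s_7 = Round(s_6, k_6) = 0x16
s_8 = Round(s_7, k_7) = 0x8B

0x8B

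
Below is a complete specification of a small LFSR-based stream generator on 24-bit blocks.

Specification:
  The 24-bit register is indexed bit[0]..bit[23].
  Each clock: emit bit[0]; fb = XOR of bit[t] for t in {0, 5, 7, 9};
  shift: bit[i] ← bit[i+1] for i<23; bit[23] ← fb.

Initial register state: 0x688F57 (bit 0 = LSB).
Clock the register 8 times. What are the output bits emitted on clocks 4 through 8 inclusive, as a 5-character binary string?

01010

reg_0 = 0x688F57
clock 1: out=1, reg = 0x3447AB
clock 2: out=1, reg = 0x1A23D5
clock 3: out=1, reg = 0x8D11EA
clock 4: out=0, reg = 0x4688F5
clock 5: out=1, reg = 0xA3447A
clock 6: out=0, reg = 0xD1A23D
clock 7: out=1, reg = 0xE8D11E
clock 8: out=0, reg = 0x74688F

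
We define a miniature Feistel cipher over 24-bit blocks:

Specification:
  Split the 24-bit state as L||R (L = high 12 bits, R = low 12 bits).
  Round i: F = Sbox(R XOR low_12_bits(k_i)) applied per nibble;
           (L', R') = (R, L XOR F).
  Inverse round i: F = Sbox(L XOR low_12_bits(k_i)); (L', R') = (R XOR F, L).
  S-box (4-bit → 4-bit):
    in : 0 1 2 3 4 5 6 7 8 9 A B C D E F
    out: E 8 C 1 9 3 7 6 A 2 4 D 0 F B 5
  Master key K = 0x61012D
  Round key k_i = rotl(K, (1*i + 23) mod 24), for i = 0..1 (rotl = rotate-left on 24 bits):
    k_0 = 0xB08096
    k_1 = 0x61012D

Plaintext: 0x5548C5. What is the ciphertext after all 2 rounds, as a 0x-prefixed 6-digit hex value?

0xF6535F

s_0 = plaintext = 0x5548C5
s_1 = Round(s_0, k_0) = 0x8C5F65
s_2 = Round(s_1, k_1) = 0xF6535F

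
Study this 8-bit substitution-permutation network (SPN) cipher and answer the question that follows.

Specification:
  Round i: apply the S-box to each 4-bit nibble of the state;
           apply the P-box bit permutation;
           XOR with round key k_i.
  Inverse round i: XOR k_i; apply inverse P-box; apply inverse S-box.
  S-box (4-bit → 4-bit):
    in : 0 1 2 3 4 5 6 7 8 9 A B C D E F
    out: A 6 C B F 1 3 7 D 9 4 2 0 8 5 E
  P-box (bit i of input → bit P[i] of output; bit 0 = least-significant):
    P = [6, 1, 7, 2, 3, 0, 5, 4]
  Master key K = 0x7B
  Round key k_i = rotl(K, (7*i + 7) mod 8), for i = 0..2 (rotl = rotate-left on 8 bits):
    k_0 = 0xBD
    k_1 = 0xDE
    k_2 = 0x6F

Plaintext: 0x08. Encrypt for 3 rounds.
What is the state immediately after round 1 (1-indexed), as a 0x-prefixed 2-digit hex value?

s_0 = plaintext = 0x08
s_1 = Round(s_0, k_0) = 0x68
s_2 = Round(s_1, k_1) = 0x13
s_3 = Round(s_2, k_2) = 0x08

0x68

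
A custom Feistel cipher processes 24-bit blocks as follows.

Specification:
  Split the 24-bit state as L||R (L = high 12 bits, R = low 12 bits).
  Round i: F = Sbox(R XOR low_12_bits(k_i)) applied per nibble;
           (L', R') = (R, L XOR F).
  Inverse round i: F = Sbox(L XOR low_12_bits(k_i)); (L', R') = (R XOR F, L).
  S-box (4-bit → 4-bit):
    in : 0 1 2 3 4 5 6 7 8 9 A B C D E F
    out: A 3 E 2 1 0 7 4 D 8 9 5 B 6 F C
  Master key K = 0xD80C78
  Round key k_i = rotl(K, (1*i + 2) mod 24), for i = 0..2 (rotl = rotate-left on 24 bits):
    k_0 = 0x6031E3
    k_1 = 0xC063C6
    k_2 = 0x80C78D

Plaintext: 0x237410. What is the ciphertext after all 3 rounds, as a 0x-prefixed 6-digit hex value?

s_0 = plaintext = 0x237410
s_1 = Round(s_0, k_0) = 0x4102F5
s_2 = Round(s_1, k_1) = 0x2F5732
s_3 = Round(s_2, k_2) = 0x7328A9

0x7328A9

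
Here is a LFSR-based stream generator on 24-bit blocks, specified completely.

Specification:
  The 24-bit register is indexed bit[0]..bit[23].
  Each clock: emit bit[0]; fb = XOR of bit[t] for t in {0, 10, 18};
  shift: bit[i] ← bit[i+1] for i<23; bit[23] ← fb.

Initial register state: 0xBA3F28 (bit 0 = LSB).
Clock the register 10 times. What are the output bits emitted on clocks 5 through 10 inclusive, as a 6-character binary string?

reg_0 = 0xBA3F28
clock 1: out=0, reg = 0xDD1F94
clock 2: out=0, reg = 0x6E8FCA
clock 3: out=0, reg = 0x3747E5
clock 4: out=1, reg = 0x9BA3F2
clock 5: out=0, reg = 0x4DD1F9
clock 6: out=1, reg = 0x26E8FC
clock 7: out=0, reg = 0x93747E
clock 8: out=0, reg = 0xC9BA3F
clock 9: out=1, reg = 0xE4DD1F
clock 10: out=1, reg = 0xF26E8F

010011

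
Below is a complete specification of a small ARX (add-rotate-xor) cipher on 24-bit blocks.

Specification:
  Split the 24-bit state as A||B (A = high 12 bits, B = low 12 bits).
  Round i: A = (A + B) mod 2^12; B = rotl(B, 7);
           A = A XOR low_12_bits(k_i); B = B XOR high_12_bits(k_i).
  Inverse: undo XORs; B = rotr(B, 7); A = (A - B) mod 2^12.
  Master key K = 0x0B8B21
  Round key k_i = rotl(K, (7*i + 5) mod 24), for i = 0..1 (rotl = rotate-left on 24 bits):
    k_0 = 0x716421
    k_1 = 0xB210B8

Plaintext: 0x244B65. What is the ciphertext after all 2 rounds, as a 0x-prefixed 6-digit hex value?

0xFEDD8F

s_0 = plaintext = 0x244B65
s_1 = Round(s_0, k_0) = 0x9885CD
s_2 = Round(s_1, k_1) = 0xFEDD8F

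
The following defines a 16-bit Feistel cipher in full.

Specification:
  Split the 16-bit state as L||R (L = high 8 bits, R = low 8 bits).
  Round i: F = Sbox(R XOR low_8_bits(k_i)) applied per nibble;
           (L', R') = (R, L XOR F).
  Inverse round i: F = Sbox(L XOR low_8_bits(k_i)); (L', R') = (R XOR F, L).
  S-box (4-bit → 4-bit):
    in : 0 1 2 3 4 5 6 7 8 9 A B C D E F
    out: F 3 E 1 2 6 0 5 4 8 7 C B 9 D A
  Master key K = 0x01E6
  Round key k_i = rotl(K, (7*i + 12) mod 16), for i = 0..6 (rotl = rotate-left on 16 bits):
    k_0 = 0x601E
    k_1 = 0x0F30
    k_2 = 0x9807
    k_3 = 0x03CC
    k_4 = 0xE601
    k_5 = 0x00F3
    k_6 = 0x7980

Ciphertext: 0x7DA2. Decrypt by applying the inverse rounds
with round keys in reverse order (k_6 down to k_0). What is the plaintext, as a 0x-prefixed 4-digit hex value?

s_0 = ciphertext = 0x7DA2
s_1 = InvRound(s_0, k_6) = 0x0B7D
s_2 = InvRound(s_1, k_5) = 0xD90B
s_3 = InvRound(s_2, k_4) = 0x9FD9
s_4 = InvRound(s_3, k_3) = 0xB89F
s_5 = InvRound(s_4, k_2) = 0x55B8
s_6 = InvRound(s_5, k_1) = 0xBE55
s_7 = InvRound(s_6, k_0) = 0x2ABE

0x2ABE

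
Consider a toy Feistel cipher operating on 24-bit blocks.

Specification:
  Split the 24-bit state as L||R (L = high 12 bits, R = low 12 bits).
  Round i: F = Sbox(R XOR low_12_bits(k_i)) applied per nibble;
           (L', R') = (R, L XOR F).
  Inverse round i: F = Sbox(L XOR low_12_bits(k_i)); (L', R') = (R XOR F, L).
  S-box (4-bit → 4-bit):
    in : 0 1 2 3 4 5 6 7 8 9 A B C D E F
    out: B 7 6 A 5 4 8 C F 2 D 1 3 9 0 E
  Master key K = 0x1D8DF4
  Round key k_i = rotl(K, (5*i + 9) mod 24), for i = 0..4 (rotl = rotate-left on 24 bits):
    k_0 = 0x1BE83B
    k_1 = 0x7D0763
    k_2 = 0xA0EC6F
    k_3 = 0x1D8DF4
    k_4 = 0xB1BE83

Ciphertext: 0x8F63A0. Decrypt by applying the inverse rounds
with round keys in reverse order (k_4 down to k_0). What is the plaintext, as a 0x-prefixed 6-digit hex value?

0x055EAA

s_0 = ciphertext = 0x8F63A0
s_1 = InvRound(s_0, k_4) = 0xB648F6
s_2 = InvRound(s_1, k_3) = 0x0DDB64
s_3 = InvRound(s_2, k_2) = 0x8720DD
s_4 = InvRound(s_3, k_1) = 0xEAA872
s_5 = InvRound(s_4, k_0) = 0x055EAA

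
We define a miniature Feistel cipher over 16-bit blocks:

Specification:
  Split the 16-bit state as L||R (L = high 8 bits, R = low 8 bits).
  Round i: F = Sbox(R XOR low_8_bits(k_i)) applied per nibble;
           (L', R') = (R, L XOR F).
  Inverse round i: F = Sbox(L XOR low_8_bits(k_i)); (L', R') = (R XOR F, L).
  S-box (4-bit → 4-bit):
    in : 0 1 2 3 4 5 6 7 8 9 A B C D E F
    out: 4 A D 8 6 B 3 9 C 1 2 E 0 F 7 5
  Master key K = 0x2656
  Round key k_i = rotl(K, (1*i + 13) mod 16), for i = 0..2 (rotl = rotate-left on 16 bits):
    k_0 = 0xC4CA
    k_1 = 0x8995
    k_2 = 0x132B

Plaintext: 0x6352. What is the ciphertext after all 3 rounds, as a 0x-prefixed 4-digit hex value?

s_0 = plaintext = 0x6352
s_1 = Round(s_0, k_0) = 0x527F
s_2 = Round(s_1, k_1) = 0x7F20
s_3 = Round(s_2, k_2) = 0x2031

0x2031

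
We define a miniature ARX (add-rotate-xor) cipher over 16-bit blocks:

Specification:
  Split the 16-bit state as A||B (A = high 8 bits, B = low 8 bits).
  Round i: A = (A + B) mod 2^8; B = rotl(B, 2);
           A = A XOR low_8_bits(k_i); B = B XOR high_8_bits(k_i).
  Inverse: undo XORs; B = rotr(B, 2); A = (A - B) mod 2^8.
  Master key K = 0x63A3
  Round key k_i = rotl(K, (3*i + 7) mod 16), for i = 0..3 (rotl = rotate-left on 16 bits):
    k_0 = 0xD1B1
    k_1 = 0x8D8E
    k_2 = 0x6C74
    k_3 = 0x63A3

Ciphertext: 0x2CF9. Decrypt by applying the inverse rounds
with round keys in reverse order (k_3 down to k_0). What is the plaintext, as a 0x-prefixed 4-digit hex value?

0xA087

s_0 = ciphertext = 0x2CF9
s_1 = InvRound(s_0, k_3) = 0xE9A6
s_2 = InvRound(s_1, k_2) = 0xEBB2
s_3 = InvRound(s_2, k_1) = 0x96CF
s_4 = InvRound(s_3, k_0) = 0xA087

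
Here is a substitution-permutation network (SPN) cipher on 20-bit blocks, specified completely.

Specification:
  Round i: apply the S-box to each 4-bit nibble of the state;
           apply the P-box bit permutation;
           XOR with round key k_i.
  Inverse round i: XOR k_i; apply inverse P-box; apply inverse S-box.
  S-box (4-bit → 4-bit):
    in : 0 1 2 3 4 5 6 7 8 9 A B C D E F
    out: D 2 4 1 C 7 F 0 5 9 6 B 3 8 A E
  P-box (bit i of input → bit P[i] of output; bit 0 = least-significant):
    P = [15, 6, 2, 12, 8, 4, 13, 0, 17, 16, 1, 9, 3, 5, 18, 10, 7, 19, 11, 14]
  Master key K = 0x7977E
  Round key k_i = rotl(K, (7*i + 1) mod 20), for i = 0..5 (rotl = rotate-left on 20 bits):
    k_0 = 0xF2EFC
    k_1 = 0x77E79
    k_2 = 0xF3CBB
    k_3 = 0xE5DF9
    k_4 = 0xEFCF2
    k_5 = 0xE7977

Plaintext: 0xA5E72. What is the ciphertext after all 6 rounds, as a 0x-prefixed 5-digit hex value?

0x3561E

s_0 = plaintext = 0xA5E72
s_1 = Round(s_0, k_0) = 0x224D0
s_2 = Round(s_1, k_1) = 0x3E47E
s_3 = Round(s_2, k_2) = 0xF2A59
s_4 = Round(s_3, k_3) = 0x3A4EB
s_5 = Round(s_4, k_4) = 0xA6E01
s_6 = Round(s_5, k_5) = 0x3561E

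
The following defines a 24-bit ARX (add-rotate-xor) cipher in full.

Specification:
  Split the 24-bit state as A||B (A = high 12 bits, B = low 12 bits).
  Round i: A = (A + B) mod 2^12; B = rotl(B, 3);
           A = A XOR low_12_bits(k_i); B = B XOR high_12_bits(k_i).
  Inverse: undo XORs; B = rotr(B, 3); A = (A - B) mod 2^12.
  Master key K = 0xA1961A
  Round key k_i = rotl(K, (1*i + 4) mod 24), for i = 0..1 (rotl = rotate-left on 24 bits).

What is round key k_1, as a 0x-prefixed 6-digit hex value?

K = 0xA1961A
k_0 = rotl(K, (1*0+4) mod 24) = rotl(K, 4) = 0x1961AA
k_1 = rotl(K, (1*1+4) mod 24) = rotl(K, 5) = 0x32C354

0x32C354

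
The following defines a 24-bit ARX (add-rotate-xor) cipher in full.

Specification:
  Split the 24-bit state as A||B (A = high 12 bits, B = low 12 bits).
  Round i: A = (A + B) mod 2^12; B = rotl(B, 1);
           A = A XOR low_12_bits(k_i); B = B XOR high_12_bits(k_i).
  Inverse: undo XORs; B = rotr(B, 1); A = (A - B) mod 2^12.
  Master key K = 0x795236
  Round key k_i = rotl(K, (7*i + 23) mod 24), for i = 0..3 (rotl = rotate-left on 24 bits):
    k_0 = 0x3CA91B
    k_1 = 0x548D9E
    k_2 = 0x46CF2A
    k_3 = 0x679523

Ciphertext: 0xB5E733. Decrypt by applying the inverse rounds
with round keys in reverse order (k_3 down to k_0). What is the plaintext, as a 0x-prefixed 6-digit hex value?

0x23322E

s_0 = ciphertext = 0xB5E733
s_1 = InvRound(s_0, k_3) = 0xDD80A5
s_2 = InvRound(s_1, k_2) = 0x88EA64
s_3 = InvRound(s_2, k_1) = 0xD7A796
s_4 = InvRound(s_3, k_0) = 0x23322E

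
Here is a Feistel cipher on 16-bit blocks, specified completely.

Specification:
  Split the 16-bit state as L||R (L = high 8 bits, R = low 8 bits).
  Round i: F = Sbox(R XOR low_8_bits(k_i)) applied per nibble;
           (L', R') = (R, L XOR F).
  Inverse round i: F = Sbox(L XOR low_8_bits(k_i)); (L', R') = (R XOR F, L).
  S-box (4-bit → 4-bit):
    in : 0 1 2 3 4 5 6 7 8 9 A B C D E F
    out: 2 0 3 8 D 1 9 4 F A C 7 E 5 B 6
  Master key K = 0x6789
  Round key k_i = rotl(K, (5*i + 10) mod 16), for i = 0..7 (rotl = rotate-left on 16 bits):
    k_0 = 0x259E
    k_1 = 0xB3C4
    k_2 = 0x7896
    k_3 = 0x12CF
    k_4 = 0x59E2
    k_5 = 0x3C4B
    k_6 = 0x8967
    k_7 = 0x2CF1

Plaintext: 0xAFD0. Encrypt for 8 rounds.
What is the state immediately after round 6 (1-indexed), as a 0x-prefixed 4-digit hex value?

0x1334

s_0 = plaintext = 0xAFD0
s_1 = Round(s_0, k_0) = 0xD074
s_2 = Round(s_1, k_1) = 0x74A2
s_3 = Round(s_2, k_2) = 0xA2F9
s_4 = Round(s_3, k_3) = 0xF92B
s_5 = Round(s_4, k_4) = 0x2B13
s_6 = Round(s_5, k_5) = 0x1334
s_7 = Round(s_6, k_6) = 0x340B
s_8 = Round(s_7, k_7) = 0x0B58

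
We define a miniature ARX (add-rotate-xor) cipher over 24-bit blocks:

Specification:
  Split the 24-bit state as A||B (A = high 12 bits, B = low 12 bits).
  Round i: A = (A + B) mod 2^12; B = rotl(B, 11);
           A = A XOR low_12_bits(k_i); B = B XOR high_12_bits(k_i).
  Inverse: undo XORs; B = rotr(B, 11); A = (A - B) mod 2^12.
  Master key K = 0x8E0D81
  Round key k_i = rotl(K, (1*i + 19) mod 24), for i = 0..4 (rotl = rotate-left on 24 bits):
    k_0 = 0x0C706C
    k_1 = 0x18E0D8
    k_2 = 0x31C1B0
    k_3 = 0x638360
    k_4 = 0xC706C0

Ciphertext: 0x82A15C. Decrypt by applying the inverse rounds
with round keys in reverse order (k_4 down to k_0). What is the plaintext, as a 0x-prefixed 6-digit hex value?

s_0 = ciphertext = 0x82A15C
s_1 = InvRound(s_0, k_4) = 0x491A59
s_2 = InvRound(s_1, k_3) = 0xF2E8C3
s_3 = InvRound(s_2, k_2) = 0x6DF7BF
s_4 = InvRound(s_3, k_1) = 0x9A5C62
s_5 = InvRound(s_4, k_0) = 0x07E94B

0x07E94B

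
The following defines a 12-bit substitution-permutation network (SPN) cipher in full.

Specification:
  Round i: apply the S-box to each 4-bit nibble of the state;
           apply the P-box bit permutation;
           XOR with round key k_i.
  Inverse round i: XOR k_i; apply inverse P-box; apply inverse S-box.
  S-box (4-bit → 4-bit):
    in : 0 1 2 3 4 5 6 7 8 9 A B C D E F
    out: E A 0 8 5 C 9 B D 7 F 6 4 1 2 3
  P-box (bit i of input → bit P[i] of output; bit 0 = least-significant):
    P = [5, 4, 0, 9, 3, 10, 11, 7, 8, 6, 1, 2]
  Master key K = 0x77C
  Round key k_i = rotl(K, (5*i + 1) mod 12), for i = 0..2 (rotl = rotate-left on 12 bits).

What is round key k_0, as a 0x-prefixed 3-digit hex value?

0xEF8

K = 0x77C
k_0 = rotl(K, (5*0+1) mod 12) = rotl(K, 1) = 0xEF8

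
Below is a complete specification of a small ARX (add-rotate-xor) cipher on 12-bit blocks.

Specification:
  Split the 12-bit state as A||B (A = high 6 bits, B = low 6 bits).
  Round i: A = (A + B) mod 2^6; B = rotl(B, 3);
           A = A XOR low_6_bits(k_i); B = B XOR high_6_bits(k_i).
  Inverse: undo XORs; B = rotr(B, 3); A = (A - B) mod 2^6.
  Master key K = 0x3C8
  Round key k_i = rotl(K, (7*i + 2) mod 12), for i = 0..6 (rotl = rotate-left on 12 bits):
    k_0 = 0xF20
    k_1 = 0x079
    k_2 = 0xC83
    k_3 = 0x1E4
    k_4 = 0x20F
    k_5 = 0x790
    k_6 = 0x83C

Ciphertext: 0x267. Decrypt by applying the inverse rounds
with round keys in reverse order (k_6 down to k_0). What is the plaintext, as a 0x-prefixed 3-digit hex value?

0xA50

s_0 = ciphertext = 0x267
s_1 = InvRound(s_0, k_6) = 0xF78
s_2 = InvRound(s_1, k_5) = 0xE74
s_3 = InvRound(s_2, k_4) = 0x3E7
s_4 = InvRound(s_3, k_3) = 0x9C4
s_5 = InvRound(s_4, k_2) = 0xBB6
s_6 = InvRound(s_5, k_1) = 0x67E
s_7 = InvRound(s_6, k_0) = 0xA50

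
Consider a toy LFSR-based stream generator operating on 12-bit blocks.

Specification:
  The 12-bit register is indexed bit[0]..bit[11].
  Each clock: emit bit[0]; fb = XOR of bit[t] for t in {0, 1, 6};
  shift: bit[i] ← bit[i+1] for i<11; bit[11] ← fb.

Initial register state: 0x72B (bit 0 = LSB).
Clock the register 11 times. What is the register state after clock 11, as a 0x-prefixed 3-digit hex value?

reg_0 = 0x72B
clock 1: out=1, reg = 0x395
clock 2: out=1, reg = 0x9CA
clock 3: out=0, reg = 0x4E5
clock 4: out=1, reg = 0x272
clock 5: out=0, reg = 0x139
clock 6: out=1, reg = 0x89C
clock 7: out=0, reg = 0x44E
clock 8: out=0, reg = 0x227
clock 9: out=1, reg = 0x113
clock 10: out=1, reg = 0x089
clock 11: out=1, reg = 0x844

0x844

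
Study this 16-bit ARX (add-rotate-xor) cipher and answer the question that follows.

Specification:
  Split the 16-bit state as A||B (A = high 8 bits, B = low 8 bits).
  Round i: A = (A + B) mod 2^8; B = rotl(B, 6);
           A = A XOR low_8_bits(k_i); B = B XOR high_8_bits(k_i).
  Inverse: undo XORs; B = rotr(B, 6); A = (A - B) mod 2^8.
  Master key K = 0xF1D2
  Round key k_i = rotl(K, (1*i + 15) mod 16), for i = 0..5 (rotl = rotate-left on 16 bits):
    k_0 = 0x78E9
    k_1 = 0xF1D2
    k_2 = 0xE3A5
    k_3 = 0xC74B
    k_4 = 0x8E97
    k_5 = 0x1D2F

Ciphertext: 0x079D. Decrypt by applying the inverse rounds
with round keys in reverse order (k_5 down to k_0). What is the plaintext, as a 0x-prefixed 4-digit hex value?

s_0 = ciphertext = 0x079D
s_1 = InvRound(s_0, k_5) = 0x2602
s_2 = InvRound(s_1, k_4) = 0x7F32
s_3 = InvRound(s_2, k_3) = 0x5DD7
s_4 = InvRound(s_3, k_2) = 0x28D0
s_5 = InvRound(s_4, k_1) = 0x7684
s_6 = InvRound(s_5, k_0) = 0xACF3

0xACF3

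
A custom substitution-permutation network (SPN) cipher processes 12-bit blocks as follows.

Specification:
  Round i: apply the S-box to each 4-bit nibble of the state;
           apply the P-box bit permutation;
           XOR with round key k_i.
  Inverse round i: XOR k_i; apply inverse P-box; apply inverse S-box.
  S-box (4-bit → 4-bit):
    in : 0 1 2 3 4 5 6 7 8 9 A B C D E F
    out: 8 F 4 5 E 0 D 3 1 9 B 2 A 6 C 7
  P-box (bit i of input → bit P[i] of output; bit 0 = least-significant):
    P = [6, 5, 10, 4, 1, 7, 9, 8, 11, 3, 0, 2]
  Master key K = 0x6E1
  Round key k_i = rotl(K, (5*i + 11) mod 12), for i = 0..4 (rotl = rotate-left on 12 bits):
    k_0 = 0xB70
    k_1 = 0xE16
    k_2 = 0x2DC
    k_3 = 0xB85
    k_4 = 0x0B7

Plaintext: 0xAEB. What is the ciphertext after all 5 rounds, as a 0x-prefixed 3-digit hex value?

s_0 = plaintext = 0xAEB
s_1 = Round(s_0, k_0) = 0x05C
s_2 = Round(s_1, k_1) = 0xE22
s_3 = Round(s_2, k_2) = 0x4D9
s_4 = Round(s_3, k_3) = 0x958
s_5 = Round(s_4, k_4) = 0x8F3

0x8F3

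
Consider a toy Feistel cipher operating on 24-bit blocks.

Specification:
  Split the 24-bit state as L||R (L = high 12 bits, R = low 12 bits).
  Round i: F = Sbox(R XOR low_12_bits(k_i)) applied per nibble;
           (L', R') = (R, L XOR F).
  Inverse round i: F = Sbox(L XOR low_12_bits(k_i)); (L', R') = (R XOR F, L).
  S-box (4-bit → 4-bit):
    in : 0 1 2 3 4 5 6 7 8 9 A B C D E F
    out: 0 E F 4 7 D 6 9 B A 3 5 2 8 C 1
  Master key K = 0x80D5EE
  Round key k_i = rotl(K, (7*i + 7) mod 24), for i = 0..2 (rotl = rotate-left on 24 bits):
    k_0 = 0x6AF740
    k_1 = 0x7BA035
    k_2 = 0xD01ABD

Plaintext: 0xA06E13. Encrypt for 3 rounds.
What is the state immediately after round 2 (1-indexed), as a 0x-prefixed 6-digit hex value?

0x0D2EDA

s_0 = plaintext = 0xA06E13
s_1 = Round(s_0, k_0) = 0xE130D2
s_2 = Round(s_1, k_1) = 0x0D2EDA
s_3 = Round(s_2, k_2) = 0xEDA7BB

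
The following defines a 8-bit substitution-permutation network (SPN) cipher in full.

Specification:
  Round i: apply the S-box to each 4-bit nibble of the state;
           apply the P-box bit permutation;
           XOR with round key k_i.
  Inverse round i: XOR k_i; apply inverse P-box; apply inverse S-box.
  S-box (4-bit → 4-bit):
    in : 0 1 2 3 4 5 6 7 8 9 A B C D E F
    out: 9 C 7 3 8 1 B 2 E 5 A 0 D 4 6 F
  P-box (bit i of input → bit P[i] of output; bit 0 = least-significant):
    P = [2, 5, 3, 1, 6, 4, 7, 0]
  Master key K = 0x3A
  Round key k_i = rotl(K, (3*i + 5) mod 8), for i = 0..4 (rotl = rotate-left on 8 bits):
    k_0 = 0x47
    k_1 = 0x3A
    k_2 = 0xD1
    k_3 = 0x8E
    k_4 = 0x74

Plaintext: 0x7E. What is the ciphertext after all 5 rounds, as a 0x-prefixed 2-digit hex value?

s_0 = plaintext = 0x7E
s_1 = Round(s_0, k_0) = 0x7F
s_2 = Round(s_1, k_1) = 0x04
s_3 = Round(s_2, k_2) = 0x92
s_4 = Round(s_3, k_3) = 0x62
s_5 = Round(s_4, k_4) = 0x09

0x09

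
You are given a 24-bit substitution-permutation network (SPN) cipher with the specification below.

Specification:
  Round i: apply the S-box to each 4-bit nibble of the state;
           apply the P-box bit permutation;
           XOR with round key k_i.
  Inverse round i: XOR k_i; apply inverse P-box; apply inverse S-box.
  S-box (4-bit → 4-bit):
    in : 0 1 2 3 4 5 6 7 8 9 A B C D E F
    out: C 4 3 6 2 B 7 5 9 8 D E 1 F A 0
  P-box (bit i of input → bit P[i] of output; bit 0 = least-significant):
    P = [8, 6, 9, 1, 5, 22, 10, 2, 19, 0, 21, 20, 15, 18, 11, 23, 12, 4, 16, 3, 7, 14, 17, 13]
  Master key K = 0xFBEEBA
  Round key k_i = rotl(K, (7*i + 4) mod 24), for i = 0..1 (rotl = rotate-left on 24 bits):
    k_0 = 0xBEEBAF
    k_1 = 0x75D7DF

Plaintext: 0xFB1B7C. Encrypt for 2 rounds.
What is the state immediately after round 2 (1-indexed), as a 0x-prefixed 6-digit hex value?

0xD9F41A

s_0 = plaintext = 0xFB1B7C
s_1 = Round(s_0, k_0) = 0x8FE696
s_2 = Round(s_1, k_1) = 0xD9F41A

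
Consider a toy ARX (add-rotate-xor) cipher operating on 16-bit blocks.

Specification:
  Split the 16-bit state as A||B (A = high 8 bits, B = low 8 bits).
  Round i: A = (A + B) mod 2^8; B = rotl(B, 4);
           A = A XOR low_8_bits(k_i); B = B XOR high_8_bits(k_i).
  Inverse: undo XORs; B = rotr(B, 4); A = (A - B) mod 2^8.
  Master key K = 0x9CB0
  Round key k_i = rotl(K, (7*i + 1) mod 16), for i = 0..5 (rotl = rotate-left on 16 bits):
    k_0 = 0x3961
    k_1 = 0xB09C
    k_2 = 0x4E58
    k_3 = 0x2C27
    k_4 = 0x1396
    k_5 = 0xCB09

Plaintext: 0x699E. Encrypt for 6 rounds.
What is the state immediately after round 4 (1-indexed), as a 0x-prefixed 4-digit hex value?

s_0 = plaintext = 0x699E
s_1 = Round(s_0, k_0) = 0x66D0
s_2 = Round(s_1, k_1) = 0xAABD
s_3 = Round(s_2, k_2) = 0x3F95
s_4 = Round(s_3, k_3) = 0xF375
s_5 = Round(s_4, k_4) = 0xFE44
s_6 = Round(s_5, k_5) = 0x4B8F

0xF375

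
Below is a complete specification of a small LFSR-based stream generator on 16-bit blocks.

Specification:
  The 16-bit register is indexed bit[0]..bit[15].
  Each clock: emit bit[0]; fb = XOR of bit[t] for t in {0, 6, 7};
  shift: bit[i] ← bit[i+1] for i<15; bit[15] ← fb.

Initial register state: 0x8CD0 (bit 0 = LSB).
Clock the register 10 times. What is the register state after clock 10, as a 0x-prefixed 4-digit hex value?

reg_0 = 0x8CD0
clock 1: out=0, reg = 0x4668
clock 2: out=0, reg = 0xA334
clock 3: out=0, reg = 0x519A
clock 4: out=0, reg = 0xA8CD
clock 5: out=1, reg = 0xD466
clock 6: out=0, reg = 0xEA33
clock 7: out=1, reg = 0xF519
clock 8: out=1, reg = 0xFA8C
clock 9: out=0, reg = 0xFD46
clock 10: out=0, reg = 0xFEA3

0xFEA3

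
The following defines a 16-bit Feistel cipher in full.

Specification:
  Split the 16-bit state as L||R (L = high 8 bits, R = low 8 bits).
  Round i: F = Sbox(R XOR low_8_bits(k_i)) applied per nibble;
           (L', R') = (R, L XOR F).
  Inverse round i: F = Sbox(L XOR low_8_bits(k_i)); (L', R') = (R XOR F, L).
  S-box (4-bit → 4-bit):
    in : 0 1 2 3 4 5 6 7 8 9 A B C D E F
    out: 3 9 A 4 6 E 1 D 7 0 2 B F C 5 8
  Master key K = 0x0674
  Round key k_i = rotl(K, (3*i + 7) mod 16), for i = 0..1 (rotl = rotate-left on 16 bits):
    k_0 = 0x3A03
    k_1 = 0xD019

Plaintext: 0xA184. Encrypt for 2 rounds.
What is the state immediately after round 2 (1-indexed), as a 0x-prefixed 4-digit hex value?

s_0 = plaintext = 0xA184
s_1 = Round(s_0, k_0) = 0x84DC
s_2 = Round(s_1, k_1) = 0xDC7A

0xDC7A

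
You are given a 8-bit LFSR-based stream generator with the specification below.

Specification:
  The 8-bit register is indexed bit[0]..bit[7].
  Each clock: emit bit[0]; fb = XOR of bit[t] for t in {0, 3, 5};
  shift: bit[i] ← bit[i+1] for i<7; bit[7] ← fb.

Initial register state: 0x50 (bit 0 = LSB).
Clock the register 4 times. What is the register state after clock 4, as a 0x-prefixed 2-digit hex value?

0x85

reg_0 = 0x50
clock 1: out=0, reg = 0x28
clock 2: out=0, reg = 0x14
clock 3: out=0, reg = 0x0A
clock 4: out=0, reg = 0x85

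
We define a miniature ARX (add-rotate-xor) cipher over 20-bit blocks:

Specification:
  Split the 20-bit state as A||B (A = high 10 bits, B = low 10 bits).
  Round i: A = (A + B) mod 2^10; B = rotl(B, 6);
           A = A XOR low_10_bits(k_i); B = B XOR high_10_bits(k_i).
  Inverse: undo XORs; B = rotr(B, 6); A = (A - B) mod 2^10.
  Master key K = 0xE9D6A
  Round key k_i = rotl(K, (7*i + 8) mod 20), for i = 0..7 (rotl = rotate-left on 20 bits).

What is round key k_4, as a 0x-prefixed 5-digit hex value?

0xAE9D6

K = 0xE9D6A
k_0 = rotl(K, (7*0+8) mod 20) = rotl(K, 8) = 0xD6AE9
k_1 = rotl(K, (7*1+8) mod 20) = rotl(K, 15) = 0x574EB
k_2 = rotl(K, (7*2+8) mod 20) = rotl(K, 2) = 0xA75AB
k_3 = rotl(K, (7*3+8) mod 20) = rotl(K, 9) = 0xAD5D3
k_4 = rotl(K, (7*4+8) mod 20) = rotl(K, 16) = 0xAE9D6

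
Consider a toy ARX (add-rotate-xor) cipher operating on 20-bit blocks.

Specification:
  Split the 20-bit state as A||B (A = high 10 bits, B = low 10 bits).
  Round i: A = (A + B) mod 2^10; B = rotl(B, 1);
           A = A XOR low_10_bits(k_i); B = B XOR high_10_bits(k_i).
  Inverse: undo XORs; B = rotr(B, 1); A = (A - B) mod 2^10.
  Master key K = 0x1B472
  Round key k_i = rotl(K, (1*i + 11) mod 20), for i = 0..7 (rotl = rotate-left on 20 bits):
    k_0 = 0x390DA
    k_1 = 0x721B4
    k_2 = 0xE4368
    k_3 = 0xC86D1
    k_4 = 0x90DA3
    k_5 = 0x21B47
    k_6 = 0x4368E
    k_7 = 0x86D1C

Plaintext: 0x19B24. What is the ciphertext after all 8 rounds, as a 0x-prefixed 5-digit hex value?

0x144CC

s_0 = plaintext = 0x19B24
s_1 = Round(s_0, k_0) = 0xD42AD
s_2 = Round(s_1, k_1) = 0x12493
s_3 = Round(s_2, k_2) = 0xED2B6
s_4 = Round(s_3, k_3) = 0x2EE4C
s_5 = Round(s_4, k_4) = 0xA92DA
s_6 = Round(s_5, k_5) = 0x8E533
s_7 = Round(s_6, k_6) = 0x78B6B
s_8 = Round(s_7, k_7) = 0x144CC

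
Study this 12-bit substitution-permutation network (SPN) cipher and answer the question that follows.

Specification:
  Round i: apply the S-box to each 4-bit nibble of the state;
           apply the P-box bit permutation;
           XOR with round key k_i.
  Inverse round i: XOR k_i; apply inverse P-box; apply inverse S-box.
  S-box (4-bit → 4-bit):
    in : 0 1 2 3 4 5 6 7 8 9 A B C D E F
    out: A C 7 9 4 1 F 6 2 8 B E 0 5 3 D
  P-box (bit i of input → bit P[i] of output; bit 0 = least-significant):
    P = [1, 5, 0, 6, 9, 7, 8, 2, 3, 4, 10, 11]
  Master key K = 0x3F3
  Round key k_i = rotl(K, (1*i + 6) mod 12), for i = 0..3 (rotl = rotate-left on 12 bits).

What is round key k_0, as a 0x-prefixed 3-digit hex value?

K = 0x3F3
k_0 = rotl(K, (1*0+6) mod 12) = rotl(K, 6) = 0xCCF

0xCCF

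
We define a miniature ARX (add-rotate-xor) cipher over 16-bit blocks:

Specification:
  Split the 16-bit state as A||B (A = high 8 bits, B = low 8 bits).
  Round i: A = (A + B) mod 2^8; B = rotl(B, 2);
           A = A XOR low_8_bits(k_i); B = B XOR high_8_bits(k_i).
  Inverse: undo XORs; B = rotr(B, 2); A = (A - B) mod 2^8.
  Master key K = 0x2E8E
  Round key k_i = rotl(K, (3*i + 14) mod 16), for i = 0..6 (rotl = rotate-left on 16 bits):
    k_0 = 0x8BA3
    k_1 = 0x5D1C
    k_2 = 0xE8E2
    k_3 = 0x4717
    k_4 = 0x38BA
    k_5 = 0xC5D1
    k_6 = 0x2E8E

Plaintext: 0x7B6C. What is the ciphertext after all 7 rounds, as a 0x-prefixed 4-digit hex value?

0x2255

s_0 = plaintext = 0x7B6C
s_1 = Round(s_0, k_0) = 0x443A
s_2 = Round(s_1, k_1) = 0x62B5
s_3 = Round(s_2, k_2) = 0xF53E
s_4 = Round(s_3, k_3) = 0x24BF
s_5 = Round(s_4, k_4) = 0x59C6
s_6 = Round(s_5, k_5) = 0xCEDE
s_7 = Round(s_6, k_6) = 0x2255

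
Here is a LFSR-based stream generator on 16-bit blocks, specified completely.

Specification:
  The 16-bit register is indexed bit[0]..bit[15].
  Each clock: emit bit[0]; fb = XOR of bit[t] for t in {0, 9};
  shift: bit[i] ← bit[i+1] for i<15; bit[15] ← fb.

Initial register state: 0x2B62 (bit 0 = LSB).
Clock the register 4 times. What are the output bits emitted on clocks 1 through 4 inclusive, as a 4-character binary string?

0100

reg_0 = 0x2B62
clock 1: out=0, reg = 0x95B1
clock 2: out=1, reg = 0xCAD8
clock 3: out=0, reg = 0xE56C
clock 4: out=0, reg = 0x72B6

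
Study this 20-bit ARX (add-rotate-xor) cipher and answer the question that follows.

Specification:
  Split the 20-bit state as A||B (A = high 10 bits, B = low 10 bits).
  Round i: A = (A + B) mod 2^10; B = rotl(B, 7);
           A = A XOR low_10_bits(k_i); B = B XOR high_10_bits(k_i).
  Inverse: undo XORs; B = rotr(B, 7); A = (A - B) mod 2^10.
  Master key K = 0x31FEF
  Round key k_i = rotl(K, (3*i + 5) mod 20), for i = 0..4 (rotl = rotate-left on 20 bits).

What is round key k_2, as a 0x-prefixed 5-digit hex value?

0xF798F

K = 0x31FEF
k_0 = rotl(K, (3*0+5) mod 20) = rotl(K, 5) = 0x3FDE6
k_1 = rotl(K, (3*1+5) mod 20) = rotl(K, 8) = 0xFEF31
k_2 = rotl(K, (3*2+5) mod 20) = rotl(K, 11) = 0xF798F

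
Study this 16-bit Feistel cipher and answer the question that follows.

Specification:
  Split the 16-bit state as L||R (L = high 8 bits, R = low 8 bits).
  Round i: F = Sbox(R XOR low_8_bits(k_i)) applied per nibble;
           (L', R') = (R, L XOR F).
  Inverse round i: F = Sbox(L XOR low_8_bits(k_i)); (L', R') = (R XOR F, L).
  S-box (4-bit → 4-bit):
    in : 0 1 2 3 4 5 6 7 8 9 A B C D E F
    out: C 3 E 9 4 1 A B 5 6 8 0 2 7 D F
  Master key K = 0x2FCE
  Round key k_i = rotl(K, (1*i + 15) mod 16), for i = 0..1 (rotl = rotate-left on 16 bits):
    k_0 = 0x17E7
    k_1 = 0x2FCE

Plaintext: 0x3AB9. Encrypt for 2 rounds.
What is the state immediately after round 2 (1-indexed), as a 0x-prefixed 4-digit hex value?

0x276F

s_0 = plaintext = 0x3AB9
s_1 = Round(s_0, k_0) = 0xB927
s_2 = Round(s_1, k_1) = 0x276F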